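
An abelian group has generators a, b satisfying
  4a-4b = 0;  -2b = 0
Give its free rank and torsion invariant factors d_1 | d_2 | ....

Answer: M ≅ ℤ/2 ⊕ ℤ/4

Derivation:
rank_ℚ(R)=2; free=2−2=0
SNF(R) diag = [2, 4] → torsion [2, 4]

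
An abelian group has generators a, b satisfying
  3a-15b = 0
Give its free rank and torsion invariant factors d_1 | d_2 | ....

rank_ℚ(R)=1; free=2−1=1
SNF(R) diag = [3] → torsion [3]

Answer: M ≅ ℤ^1 ⊕ ℤ/3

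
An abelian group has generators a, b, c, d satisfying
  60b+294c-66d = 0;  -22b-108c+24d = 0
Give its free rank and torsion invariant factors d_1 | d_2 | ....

rank_ℚ(R)=2; free=4−2=2
SNF(R) diag = [2, 6] → torsion [2, 6]

Answer: M ≅ ℤ^2 ⊕ ℤ/2 ⊕ ℤ/6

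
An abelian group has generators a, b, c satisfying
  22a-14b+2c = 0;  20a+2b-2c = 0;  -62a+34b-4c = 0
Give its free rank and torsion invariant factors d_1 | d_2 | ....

rank_ℚ(R)=3; free=3−3=0
SNF(R) diag = [2, 6, 6] → torsion [2, 6, 6]

Answer: M ≅ ℤ/2 ⊕ ℤ/6 ⊕ ℤ/6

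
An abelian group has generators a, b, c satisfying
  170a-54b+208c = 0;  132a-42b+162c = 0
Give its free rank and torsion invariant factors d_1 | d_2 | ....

Answer: M ≅ ℤ^1 ⊕ ℤ/2 ⊕ ℤ/6

Derivation:
rank_ℚ(R)=2; free=3−2=1
SNF(R) diag = [2, 6] → torsion [2, 6]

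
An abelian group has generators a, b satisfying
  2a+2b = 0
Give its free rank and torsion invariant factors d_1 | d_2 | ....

rank_ℚ(R)=1; free=2−1=1
SNF(R) diag = [2] → torsion [2]

Answer: M ≅ ℤ^1 ⊕ ℤ/2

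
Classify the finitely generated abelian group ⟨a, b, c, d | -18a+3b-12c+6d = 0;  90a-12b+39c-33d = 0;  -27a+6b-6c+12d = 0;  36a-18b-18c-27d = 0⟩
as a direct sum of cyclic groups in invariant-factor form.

rank_ℚ(R)=4; free=4−4=0
SNF(R) diag = [3, 9, 9, 9] → torsion [3, 9, 9, 9]

Answer: M ≅ ℤ/3 ⊕ ℤ/9 ⊕ ℤ/9 ⊕ ℤ/9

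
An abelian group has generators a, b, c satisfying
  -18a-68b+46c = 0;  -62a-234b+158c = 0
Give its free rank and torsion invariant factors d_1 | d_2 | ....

Answer: M ≅ ℤ^1 ⊕ ℤ/2 ⊕ ℤ/2

Derivation:
rank_ℚ(R)=2; free=3−2=1
SNF(R) diag = [2, 2] → torsion [2, 2]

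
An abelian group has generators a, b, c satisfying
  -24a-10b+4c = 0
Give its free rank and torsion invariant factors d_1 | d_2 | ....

rank_ℚ(R)=1; free=3−1=2
SNF(R) diag = [2] → torsion [2]

Answer: M ≅ ℤ^2 ⊕ ℤ/2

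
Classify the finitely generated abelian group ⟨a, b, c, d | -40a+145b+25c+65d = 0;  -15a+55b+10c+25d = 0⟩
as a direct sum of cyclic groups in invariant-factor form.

Answer: M ≅ ℤ^2 ⊕ ℤ/5 ⊕ ℤ/5

Derivation:
rank_ℚ(R)=2; free=4−2=2
SNF(R) diag = [5, 5] → torsion [5, 5]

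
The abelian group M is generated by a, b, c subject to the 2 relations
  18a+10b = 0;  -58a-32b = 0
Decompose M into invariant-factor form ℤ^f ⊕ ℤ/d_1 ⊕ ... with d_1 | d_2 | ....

Answer: M ≅ ℤ^1 ⊕ ℤ/2 ⊕ ℤ/2

Derivation:
rank_ℚ(R)=2; free=3−2=1
SNF(R) diag = [2, 2] → torsion [2, 2]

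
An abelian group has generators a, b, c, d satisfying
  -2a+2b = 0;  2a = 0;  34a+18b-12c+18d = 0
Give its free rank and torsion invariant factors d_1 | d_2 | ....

Answer: M ≅ ℤ^1 ⊕ ℤ/2 ⊕ ℤ/2 ⊕ ℤ/6

Derivation:
rank_ℚ(R)=3; free=4−3=1
SNF(R) diag = [2, 2, 6] → torsion [2, 2, 6]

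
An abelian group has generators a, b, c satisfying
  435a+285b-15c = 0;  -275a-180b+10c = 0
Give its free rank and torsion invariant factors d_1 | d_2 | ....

Answer: M ≅ ℤ^1 ⊕ ℤ/5 ⊕ ℤ/15

Derivation:
rank_ℚ(R)=2; free=3−2=1
SNF(R) diag = [5, 15] → torsion [5, 15]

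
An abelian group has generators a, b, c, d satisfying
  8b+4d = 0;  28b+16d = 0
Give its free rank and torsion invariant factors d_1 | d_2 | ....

rank_ℚ(R)=2; free=4−2=2
SNF(R) diag = [4, 4] → torsion [4, 4]

Answer: M ≅ ℤ^2 ⊕ ℤ/4 ⊕ ℤ/4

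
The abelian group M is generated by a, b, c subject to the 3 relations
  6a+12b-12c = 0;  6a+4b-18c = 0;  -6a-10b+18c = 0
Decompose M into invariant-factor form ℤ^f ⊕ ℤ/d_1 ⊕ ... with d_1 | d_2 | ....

rank_ℚ(R)=3; free=3−3=0
SNF(R) diag = [2, 6, 18] → torsion [2, 6, 18]

Answer: M ≅ ℤ/2 ⊕ ℤ/6 ⊕ ℤ/18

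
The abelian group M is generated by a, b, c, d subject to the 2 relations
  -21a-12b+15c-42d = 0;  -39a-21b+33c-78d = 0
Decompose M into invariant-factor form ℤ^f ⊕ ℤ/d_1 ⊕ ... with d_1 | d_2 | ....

Answer: M ≅ ℤ^2 ⊕ ℤ/3 ⊕ ℤ/9

Derivation:
rank_ℚ(R)=2; free=4−2=2
SNF(R) diag = [3, 9] → torsion [3, 9]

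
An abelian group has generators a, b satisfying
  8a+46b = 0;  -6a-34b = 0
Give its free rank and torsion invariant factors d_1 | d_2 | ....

Answer: M ≅ ℤ/2 ⊕ ℤ/2

Derivation:
rank_ℚ(R)=2; free=2−2=0
SNF(R) diag = [2, 2] → torsion [2, 2]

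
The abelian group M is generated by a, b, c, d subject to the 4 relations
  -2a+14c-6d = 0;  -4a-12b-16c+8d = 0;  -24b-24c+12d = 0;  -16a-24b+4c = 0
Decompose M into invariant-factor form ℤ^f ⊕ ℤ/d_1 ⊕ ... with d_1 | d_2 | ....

rank_ℚ(R)=4; free=4−4=0
SNF(R) diag = [2, 4, 12, 12] → torsion [2, 4, 12, 12]

Answer: M ≅ ℤ/2 ⊕ ℤ/4 ⊕ ℤ/12 ⊕ ℤ/12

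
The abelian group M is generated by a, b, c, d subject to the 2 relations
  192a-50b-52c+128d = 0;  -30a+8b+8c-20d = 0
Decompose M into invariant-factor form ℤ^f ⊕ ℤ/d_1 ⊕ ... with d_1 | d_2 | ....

Answer: M ≅ ℤ^2 ⊕ ℤ/2 ⊕ ℤ/2

Derivation:
rank_ℚ(R)=2; free=4−2=2
SNF(R) diag = [2, 2] → torsion [2, 2]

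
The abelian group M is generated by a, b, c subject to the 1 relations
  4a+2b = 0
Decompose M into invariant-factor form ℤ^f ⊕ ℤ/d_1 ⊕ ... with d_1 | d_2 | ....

Answer: M ≅ ℤ^2 ⊕ ℤ/2

Derivation:
rank_ℚ(R)=1; free=3−1=2
SNF(R) diag = [2] → torsion [2]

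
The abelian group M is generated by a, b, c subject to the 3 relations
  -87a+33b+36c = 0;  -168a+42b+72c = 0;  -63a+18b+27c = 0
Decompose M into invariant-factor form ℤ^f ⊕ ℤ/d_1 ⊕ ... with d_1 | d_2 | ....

rank_ℚ(R)=3; free=3−3=0
SNF(R) diag = [3, 9, 18] → torsion [3, 9, 18]

Answer: M ≅ ℤ/3 ⊕ ℤ/9 ⊕ ℤ/18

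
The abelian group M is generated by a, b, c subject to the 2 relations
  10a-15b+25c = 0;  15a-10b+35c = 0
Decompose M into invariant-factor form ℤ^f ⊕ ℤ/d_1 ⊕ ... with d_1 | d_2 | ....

rank_ℚ(R)=2; free=3−2=1
SNF(R) diag = [5, 5] → torsion [5, 5]

Answer: M ≅ ℤ^1 ⊕ ℤ/5 ⊕ ℤ/5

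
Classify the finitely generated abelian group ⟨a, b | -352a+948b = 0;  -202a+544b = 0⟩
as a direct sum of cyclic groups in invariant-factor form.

Answer: M ≅ ℤ/2 ⊕ ℤ/4

Derivation:
rank_ℚ(R)=2; free=2−2=0
SNF(R) diag = [2, 4] → torsion [2, 4]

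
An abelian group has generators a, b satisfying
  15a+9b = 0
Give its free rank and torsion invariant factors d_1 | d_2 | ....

Answer: M ≅ ℤ^1 ⊕ ℤ/3

Derivation:
rank_ℚ(R)=1; free=2−1=1
SNF(R) diag = [3] → torsion [3]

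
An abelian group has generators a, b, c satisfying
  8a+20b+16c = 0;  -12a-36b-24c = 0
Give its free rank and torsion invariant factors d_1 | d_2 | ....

rank_ℚ(R)=2; free=3−2=1
SNF(R) diag = [4, 12] → torsion [4, 12]

Answer: M ≅ ℤ^1 ⊕ ℤ/4 ⊕ ℤ/12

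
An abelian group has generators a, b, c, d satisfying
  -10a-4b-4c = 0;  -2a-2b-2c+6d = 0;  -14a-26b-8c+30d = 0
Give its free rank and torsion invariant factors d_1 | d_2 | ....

Answer: M ≅ ℤ^1 ⊕ ℤ/2 ⊕ ℤ/6 ⊕ ℤ/18

Derivation:
rank_ℚ(R)=3; free=4−3=1
SNF(R) diag = [2, 6, 18] → torsion [2, 6, 18]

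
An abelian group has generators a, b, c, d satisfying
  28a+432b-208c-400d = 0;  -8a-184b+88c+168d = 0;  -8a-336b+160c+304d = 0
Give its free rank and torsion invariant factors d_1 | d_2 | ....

Answer: M ≅ ℤ^1 ⊕ ℤ/4 ⊕ ℤ/8 ⊕ ℤ/16

Derivation:
rank_ℚ(R)=3; free=4−3=1
SNF(R) diag = [4, 8, 16] → torsion [4, 8, 16]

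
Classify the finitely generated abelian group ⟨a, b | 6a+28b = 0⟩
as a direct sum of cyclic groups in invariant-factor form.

Answer: M ≅ ℤ^1 ⊕ ℤ/2

Derivation:
rank_ℚ(R)=1; free=2−1=1
SNF(R) diag = [2] → torsion [2]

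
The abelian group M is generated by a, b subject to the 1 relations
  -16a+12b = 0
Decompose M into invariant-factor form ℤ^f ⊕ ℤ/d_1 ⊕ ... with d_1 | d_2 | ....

rank_ℚ(R)=1; free=2−1=1
SNF(R) diag = [4] → torsion [4]

Answer: M ≅ ℤ^1 ⊕ ℤ/4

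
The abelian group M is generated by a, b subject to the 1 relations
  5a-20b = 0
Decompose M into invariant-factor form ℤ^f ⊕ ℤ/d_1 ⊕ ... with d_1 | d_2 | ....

Answer: M ≅ ℤ^1 ⊕ ℤ/5

Derivation:
rank_ℚ(R)=1; free=2−1=1
SNF(R) diag = [5] → torsion [5]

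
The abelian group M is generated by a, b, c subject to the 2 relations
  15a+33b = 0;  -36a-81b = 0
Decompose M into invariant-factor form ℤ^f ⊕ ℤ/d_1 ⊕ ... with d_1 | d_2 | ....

Answer: M ≅ ℤ^1 ⊕ ℤ/3 ⊕ ℤ/9

Derivation:
rank_ℚ(R)=2; free=3−2=1
SNF(R) diag = [3, 9] → torsion [3, 9]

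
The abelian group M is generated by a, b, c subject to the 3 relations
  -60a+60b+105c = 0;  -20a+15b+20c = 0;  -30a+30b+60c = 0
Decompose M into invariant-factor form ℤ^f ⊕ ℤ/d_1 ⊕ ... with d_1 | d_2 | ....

rank_ℚ(R)=3; free=3−3=0
SNF(R) diag = [5, 15, 30] → torsion [5, 15, 30]

Answer: M ≅ ℤ/5 ⊕ ℤ/15 ⊕ ℤ/30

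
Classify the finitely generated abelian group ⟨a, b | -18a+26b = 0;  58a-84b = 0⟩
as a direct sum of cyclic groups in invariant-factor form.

rank_ℚ(R)=2; free=2−2=0
SNF(R) diag = [2, 2] → torsion [2, 2]

Answer: M ≅ ℤ/2 ⊕ ℤ/2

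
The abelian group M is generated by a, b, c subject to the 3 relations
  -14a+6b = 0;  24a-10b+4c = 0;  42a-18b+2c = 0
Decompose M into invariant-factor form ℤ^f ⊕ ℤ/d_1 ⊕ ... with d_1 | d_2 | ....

Answer: M ≅ ℤ/2 ⊕ ℤ/2 ⊕ ℤ/2

Derivation:
rank_ℚ(R)=3; free=3−3=0
SNF(R) diag = [2, 2, 2] → torsion [2, 2, 2]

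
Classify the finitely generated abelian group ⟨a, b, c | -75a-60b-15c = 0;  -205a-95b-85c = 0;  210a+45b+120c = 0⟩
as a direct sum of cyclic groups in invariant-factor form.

Answer: M ≅ ℤ/5 ⊕ ℤ/15 ⊕ ℤ/30

Derivation:
rank_ℚ(R)=3; free=3−3=0
SNF(R) diag = [5, 15, 30] → torsion [5, 15, 30]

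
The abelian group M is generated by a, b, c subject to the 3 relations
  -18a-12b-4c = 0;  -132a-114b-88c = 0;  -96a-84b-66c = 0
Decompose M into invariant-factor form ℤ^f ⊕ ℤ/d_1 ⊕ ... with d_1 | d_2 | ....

Answer: M ≅ ℤ/2 ⊕ ℤ/6 ⊕ ℤ/18

Derivation:
rank_ℚ(R)=3; free=3−3=0
SNF(R) diag = [2, 6, 18] → torsion [2, 6, 18]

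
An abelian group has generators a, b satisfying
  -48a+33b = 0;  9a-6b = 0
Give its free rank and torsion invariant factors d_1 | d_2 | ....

rank_ℚ(R)=2; free=2−2=0
SNF(R) diag = [3, 3] → torsion [3, 3]

Answer: M ≅ ℤ/3 ⊕ ℤ/3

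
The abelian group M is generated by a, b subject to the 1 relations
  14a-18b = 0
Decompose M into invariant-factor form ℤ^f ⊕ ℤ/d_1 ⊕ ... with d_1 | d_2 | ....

Answer: M ≅ ℤ^1 ⊕ ℤ/2

Derivation:
rank_ℚ(R)=1; free=2−1=1
SNF(R) diag = [2] → torsion [2]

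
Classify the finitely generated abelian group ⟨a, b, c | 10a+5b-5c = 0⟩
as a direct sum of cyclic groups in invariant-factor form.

Answer: M ≅ ℤ^2 ⊕ ℤ/5

Derivation:
rank_ℚ(R)=1; free=3−1=2
SNF(R) diag = [5] → torsion [5]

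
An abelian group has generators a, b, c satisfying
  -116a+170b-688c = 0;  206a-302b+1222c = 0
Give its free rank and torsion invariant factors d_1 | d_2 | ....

rank_ℚ(R)=2; free=3−2=1
SNF(R) diag = [2, 6] → torsion [2, 6]

Answer: M ≅ ℤ^1 ⊕ ℤ/2 ⊕ ℤ/6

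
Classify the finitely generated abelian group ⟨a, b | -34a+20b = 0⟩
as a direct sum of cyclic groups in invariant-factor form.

Answer: M ≅ ℤ^1 ⊕ ℤ/2

Derivation:
rank_ℚ(R)=1; free=2−1=1
SNF(R) diag = [2] → torsion [2]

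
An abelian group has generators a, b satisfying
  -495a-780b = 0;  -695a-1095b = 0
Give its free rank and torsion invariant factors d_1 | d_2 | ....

Answer: M ≅ ℤ/5 ⊕ ℤ/15

Derivation:
rank_ℚ(R)=2; free=2−2=0
SNF(R) diag = [5, 15] → torsion [5, 15]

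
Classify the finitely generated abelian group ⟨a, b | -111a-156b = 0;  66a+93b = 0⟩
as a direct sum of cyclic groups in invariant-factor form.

rank_ℚ(R)=2; free=2−2=0
SNF(R) diag = [3, 9] → torsion [3, 9]

Answer: M ≅ ℤ/3 ⊕ ℤ/9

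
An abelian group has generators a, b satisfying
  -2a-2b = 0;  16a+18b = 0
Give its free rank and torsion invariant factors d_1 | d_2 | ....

rank_ℚ(R)=2; free=2−2=0
SNF(R) diag = [2, 2] → torsion [2, 2]

Answer: M ≅ ℤ/2 ⊕ ℤ/2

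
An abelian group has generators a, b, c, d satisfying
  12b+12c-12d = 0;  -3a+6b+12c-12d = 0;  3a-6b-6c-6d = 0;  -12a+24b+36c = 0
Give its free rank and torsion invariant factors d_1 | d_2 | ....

Answer: M ≅ ℤ/3 ⊕ ℤ/6 ⊕ ℤ/12 ⊕ ℤ/12

Derivation:
rank_ℚ(R)=4; free=4−4=0
SNF(R) diag = [3, 6, 12, 12] → torsion [3, 6, 12, 12]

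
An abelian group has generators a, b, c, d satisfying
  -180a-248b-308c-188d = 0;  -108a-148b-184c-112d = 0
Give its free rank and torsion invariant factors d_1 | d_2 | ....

rank_ℚ(R)=2; free=4−2=2
SNF(R) diag = [4, 12] → torsion [4, 12]

Answer: M ≅ ℤ^2 ⊕ ℤ/4 ⊕ ℤ/12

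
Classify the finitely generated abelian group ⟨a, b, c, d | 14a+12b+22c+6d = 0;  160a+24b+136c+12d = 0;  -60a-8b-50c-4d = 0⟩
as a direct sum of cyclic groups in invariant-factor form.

rank_ℚ(R)=3; free=4−3=1
SNF(R) diag = [2, 2, 4] → torsion [2, 2, 4]

Answer: M ≅ ℤ^1 ⊕ ℤ/2 ⊕ ℤ/2 ⊕ ℤ/4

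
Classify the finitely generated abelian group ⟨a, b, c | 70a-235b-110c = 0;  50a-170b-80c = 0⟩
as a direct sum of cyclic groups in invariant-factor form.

Answer: M ≅ ℤ^1 ⊕ ℤ/5 ⊕ ℤ/10

Derivation:
rank_ℚ(R)=2; free=3−2=1
SNF(R) diag = [5, 10] → torsion [5, 10]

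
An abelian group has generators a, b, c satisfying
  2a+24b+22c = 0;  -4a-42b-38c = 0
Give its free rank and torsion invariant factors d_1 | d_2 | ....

Answer: M ≅ ℤ^1 ⊕ ℤ/2 ⊕ ℤ/6

Derivation:
rank_ℚ(R)=2; free=3−2=1
SNF(R) diag = [2, 6] → torsion [2, 6]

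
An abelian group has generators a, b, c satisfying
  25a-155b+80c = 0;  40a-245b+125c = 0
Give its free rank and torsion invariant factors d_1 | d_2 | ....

rank_ℚ(R)=2; free=3−2=1
SNF(R) diag = [5, 15] → torsion [5, 15]

Answer: M ≅ ℤ^1 ⊕ ℤ/5 ⊕ ℤ/15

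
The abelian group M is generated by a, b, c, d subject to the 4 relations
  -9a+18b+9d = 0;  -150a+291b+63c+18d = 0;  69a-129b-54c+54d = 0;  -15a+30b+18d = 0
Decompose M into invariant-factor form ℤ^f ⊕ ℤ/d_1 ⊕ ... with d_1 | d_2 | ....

rank_ℚ(R)=4; free=4−4=0
SNF(R) diag = [3, 9, 9, 9] → torsion [3, 9, 9, 9]

Answer: M ≅ ℤ/3 ⊕ ℤ/9 ⊕ ℤ/9 ⊕ ℤ/9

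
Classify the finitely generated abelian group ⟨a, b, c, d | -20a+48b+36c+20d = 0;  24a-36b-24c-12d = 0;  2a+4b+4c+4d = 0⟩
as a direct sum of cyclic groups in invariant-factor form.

Answer: M ≅ ℤ^1 ⊕ ℤ/2 ⊕ ℤ/4 ⊕ ℤ/12

Derivation:
rank_ℚ(R)=3; free=4−3=1
SNF(R) diag = [2, 4, 12] → torsion [2, 4, 12]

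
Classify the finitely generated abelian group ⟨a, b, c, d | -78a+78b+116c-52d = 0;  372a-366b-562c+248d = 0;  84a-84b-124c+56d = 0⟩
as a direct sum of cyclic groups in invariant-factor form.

rank_ℚ(R)=3; free=4−3=1
SNF(R) diag = [2, 6, 12] → torsion [2, 6, 12]

Answer: M ≅ ℤ^1 ⊕ ℤ/2 ⊕ ℤ/6 ⊕ ℤ/12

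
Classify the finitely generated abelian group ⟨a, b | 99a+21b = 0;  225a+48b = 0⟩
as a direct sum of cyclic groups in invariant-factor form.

Answer: M ≅ ℤ/3 ⊕ ℤ/9

Derivation:
rank_ℚ(R)=2; free=2−2=0
SNF(R) diag = [3, 9] → torsion [3, 9]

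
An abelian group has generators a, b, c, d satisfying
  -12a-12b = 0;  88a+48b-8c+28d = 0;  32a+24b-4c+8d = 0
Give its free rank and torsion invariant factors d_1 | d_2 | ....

rank_ℚ(R)=3; free=4−3=1
SNF(R) diag = [4, 12, 12] → torsion [4, 12, 12]

Answer: M ≅ ℤ^1 ⊕ ℤ/4 ⊕ ℤ/12 ⊕ ℤ/12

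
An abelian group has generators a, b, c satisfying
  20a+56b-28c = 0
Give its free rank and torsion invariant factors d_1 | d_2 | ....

Answer: M ≅ ℤ^2 ⊕ ℤ/4

Derivation:
rank_ℚ(R)=1; free=3−1=2
SNF(R) diag = [4] → torsion [4]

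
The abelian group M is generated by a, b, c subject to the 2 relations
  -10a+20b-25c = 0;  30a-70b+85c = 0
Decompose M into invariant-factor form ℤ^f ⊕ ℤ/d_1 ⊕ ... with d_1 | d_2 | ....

Answer: M ≅ ℤ^1 ⊕ ℤ/5 ⊕ ℤ/10

Derivation:
rank_ℚ(R)=2; free=3−2=1
SNF(R) diag = [5, 10] → torsion [5, 10]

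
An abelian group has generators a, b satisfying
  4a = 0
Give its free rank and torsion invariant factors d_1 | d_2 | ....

rank_ℚ(R)=1; free=2−1=1
SNF(R) diag = [4] → torsion [4]

Answer: M ≅ ℤ^1 ⊕ ℤ/4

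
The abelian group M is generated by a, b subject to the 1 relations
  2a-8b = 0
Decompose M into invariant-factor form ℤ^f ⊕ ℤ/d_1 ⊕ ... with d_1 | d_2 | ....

Answer: M ≅ ℤ^1 ⊕ ℤ/2

Derivation:
rank_ℚ(R)=1; free=2−1=1
SNF(R) diag = [2] → torsion [2]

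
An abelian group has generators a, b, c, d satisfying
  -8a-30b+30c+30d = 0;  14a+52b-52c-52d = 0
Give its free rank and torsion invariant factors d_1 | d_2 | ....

Answer: M ≅ ℤ^2 ⊕ ℤ/2 ⊕ ℤ/2

Derivation:
rank_ℚ(R)=2; free=4−2=2
SNF(R) diag = [2, 2] → torsion [2, 2]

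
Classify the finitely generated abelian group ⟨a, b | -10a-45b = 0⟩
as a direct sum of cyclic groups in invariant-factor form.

Answer: M ≅ ℤ^1 ⊕ ℤ/5

Derivation:
rank_ℚ(R)=1; free=2−1=1
SNF(R) diag = [5] → torsion [5]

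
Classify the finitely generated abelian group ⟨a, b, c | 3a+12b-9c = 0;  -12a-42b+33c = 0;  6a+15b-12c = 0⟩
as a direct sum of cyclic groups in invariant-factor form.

rank_ℚ(R)=3; free=3−3=0
SNF(R) diag = [3, 3, 3] → torsion [3, 3, 3]

Answer: M ≅ ℤ/3 ⊕ ℤ/3 ⊕ ℤ/3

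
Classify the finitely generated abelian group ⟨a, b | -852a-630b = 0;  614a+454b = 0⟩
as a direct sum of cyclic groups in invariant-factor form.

rank_ℚ(R)=2; free=2−2=0
SNF(R) diag = [2, 6] → torsion [2, 6]

Answer: M ≅ ℤ/2 ⊕ ℤ/6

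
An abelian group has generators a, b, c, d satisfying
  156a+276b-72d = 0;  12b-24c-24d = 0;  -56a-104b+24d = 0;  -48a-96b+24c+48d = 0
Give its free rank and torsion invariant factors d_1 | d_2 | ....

Answer: M ≅ ℤ/4 ⊕ ℤ/12 ⊕ ℤ/24 ⊕ ℤ/24

Derivation:
rank_ℚ(R)=4; free=4−4=0
SNF(R) diag = [4, 12, 24, 24] → torsion [4, 12, 24, 24]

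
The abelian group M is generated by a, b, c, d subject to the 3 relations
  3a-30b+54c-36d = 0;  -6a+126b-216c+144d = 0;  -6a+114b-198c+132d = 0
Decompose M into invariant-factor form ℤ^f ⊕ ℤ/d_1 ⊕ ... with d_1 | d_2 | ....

rank_ℚ(R)=3; free=4−3=1
SNF(R) diag = [3, 6, 6] → torsion [3, 6, 6]

Answer: M ≅ ℤ^1 ⊕ ℤ/3 ⊕ ℤ/6 ⊕ ℤ/6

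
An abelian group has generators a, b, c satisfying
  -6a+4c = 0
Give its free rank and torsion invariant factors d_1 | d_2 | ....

Answer: M ≅ ℤ^2 ⊕ ℤ/2

Derivation:
rank_ℚ(R)=1; free=3−1=2
SNF(R) diag = [2] → torsion [2]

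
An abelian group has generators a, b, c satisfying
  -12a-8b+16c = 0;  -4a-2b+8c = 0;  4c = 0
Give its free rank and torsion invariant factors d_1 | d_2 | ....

rank_ℚ(R)=3; free=3−3=0
SNF(R) diag = [2, 4, 4] → torsion [2, 4, 4]

Answer: M ≅ ℤ/2 ⊕ ℤ/4 ⊕ ℤ/4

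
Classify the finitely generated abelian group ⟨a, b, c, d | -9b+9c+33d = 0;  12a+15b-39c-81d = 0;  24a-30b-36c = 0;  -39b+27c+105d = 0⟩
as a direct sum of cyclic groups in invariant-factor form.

rank_ℚ(R)=4; free=4−4=0
SNF(R) diag = [3, 6, 6, 12] → torsion [3, 6, 6, 12]

Answer: M ≅ ℤ/3 ⊕ ℤ/6 ⊕ ℤ/6 ⊕ ℤ/12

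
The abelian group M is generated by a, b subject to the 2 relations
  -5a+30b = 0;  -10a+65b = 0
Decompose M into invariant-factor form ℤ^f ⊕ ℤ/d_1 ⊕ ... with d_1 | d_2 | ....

Answer: M ≅ ℤ/5 ⊕ ℤ/5

Derivation:
rank_ℚ(R)=2; free=2−2=0
SNF(R) diag = [5, 5] → torsion [5, 5]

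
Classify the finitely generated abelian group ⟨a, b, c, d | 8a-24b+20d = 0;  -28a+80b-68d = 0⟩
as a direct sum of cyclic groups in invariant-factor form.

Answer: M ≅ ℤ^2 ⊕ ℤ/4 ⊕ ℤ/4

Derivation:
rank_ℚ(R)=2; free=4−2=2
SNF(R) diag = [4, 4] → torsion [4, 4]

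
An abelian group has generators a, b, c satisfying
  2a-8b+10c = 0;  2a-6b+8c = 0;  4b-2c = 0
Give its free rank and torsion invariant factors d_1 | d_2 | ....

Answer: M ≅ ℤ/2 ⊕ ℤ/2 ⊕ ℤ/2

Derivation:
rank_ℚ(R)=3; free=3−3=0
SNF(R) diag = [2, 2, 2] → torsion [2, 2, 2]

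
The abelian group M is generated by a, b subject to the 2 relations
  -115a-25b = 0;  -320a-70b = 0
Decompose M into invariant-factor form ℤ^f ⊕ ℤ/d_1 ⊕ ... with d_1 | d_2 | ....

Answer: M ≅ ℤ/5 ⊕ ℤ/10

Derivation:
rank_ℚ(R)=2; free=2−2=0
SNF(R) diag = [5, 10] → torsion [5, 10]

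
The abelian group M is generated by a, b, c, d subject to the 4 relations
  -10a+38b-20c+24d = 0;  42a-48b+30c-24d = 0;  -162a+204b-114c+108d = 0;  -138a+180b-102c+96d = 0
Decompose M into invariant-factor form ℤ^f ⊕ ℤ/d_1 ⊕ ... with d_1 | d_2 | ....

Answer: M ≅ ℤ/2 ⊕ ℤ/6 ⊕ ℤ/12 ⊕ ℤ/12

Derivation:
rank_ℚ(R)=4; free=4−4=0
SNF(R) diag = [2, 6, 12, 12] → torsion [2, 6, 12, 12]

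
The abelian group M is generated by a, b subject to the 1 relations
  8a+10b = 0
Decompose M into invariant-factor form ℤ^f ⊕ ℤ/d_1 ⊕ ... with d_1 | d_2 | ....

Answer: M ≅ ℤ^1 ⊕ ℤ/2

Derivation:
rank_ℚ(R)=1; free=2−1=1
SNF(R) diag = [2] → torsion [2]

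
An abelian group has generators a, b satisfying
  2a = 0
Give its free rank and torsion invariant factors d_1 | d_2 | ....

Answer: M ≅ ℤ^1 ⊕ ℤ/2

Derivation:
rank_ℚ(R)=1; free=2−1=1
SNF(R) diag = [2] → torsion [2]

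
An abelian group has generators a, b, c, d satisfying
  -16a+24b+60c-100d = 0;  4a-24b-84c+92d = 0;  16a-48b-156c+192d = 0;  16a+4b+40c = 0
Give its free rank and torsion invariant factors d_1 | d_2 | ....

rank_ℚ(R)=4; free=4−4=0
SNF(R) diag = [4, 4, 4, 12] → torsion [4, 4, 4, 12]

Answer: M ≅ ℤ/4 ⊕ ℤ/4 ⊕ ℤ/4 ⊕ ℤ/12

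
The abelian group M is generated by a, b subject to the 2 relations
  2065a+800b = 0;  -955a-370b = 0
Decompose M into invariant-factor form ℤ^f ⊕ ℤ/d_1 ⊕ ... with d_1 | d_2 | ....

rank_ℚ(R)=2; free=2−2=0
SNF(R) diag = [5, 10] → torsion [5, 10]

Answer: M ≅ ℤ/5 ⊕ ℤ/10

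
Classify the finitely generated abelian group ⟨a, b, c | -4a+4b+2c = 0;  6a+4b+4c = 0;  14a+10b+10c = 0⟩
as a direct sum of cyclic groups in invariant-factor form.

rank_ℚ(R)=3; free=3−3=0
SNF(R) diag = [2, 2, 2] → torsion [2, 2, 2]

Answer: M ≅ ℤ/2 ⊕ ℤ/2 ⊕ ℤ/2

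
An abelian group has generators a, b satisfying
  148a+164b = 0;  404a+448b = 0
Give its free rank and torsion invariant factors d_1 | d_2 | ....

rank_ℚ(R)=2; free=2−2=0
SNF(R) diag = [4, 12] → torsion [4, 12]

Answer: M ≅ ℤ/4 ⊕ ℤ/12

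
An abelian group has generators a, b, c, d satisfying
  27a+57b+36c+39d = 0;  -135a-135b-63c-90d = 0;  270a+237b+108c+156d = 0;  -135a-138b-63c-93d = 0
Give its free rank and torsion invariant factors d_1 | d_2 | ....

rank_ℚ(R)=4; free=4−4=0
SNF(R) diag = [3, 9, 27, 27] → torsion [3, 9, 27, 27]

Answer: M ≅ ℤ/3 ⊕ ℤ/9 ⊕ ℤ/27 ⊕ ℤ/27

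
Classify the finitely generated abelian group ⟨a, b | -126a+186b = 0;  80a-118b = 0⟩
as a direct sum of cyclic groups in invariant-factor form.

Answer: M ≅ ℤ/2 ⊕ ℤ/6

Derivation:
rank_ℚ(R)=2; free=2−2=0
SNF(R) diag = [2, 6] → torsion [2, 6]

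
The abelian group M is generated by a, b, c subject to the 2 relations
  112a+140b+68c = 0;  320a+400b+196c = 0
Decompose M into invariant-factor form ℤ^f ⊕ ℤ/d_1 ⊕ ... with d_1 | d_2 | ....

Answer: M ≅ ℤ^1 ⊕ ℤ/4 ⊕ ℤ/12

Derivation:
rank_ℚ(R)=2; free=3−2=1
SNF(R) diag = [4, 12] → torsion [4, 12]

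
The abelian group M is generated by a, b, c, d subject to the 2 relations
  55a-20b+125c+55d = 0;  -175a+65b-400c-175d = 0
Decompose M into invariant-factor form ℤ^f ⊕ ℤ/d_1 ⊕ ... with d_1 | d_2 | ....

Answer: M ≅ ℤ^2 ⊕ ℤ/5 ⊕ ℤ/5

Derivation:
rank_ℚ(R)=2; free=4−2=2
SNF(R) diag = [5, 5] → torsion [5, 5]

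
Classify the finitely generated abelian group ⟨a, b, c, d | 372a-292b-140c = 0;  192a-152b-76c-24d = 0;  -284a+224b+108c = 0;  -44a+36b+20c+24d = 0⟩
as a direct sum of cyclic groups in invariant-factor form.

Answer: M ≅ ℤ/4 ⊕ ℤ/4 ⊕ ℤ/12 ⊕ ℤ/24

Derivation:
rank_ℚ(R)=4; free=4−4=0
SNF(R) diag = [4, 4, 12, 24] → torsion [4, 4, 12, 24]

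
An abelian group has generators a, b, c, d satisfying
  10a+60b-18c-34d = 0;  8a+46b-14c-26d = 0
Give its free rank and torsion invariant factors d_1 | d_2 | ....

rank_ℚ(R)=2; free=4−2=2
SNF(R) diag = [2, 2] → torsion [2, 2]

Answer: M ≅ ℤ^2 ⊕ ℤ/2 ⊕ ℤ/2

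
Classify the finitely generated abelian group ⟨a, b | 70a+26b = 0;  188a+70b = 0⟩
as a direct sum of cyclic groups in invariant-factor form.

Answer: M ≅ ℤ/2 ⊕ ℤ/6

Derivation:
rank_ℚ(R)=2; free=2−2=0
SNF(R) diag = [2, 6] → torsion [2, 6]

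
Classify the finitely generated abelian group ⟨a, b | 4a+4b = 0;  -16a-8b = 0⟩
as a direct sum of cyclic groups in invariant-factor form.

rank_ℚ(R)=2; free=2−2=0
SNF(R) diag = [4, 8] → torsion [4, 8]

Answer: M ≅ ℤ/4 ⊕ ℤ/8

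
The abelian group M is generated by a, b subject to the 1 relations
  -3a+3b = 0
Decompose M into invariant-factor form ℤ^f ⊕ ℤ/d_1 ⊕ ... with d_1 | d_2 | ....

rank_ℚ(R)=1; free=2−1=1
SNF(R) diag = [3] → torsion [3]

Answer: M ≅ ℤ^1 ⊕ ℤ/3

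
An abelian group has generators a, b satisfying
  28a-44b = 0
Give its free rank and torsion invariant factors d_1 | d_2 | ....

Answer: M ≅ ℤ^1 ⊕ ℤ/4

Derivation:
rank_ℚ(R)=1; free=2−1=1
SNF(R) diag = [4] → torsion [4]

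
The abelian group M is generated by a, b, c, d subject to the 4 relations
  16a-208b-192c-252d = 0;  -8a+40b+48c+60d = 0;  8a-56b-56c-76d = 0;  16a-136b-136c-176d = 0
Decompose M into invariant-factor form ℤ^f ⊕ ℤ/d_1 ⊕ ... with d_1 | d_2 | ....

rank_ℚ(R)=4; free=4−4=0
SNF(R) diag = [4, 8, 8, 24] → torsion [4, 8, 8, 24]

Answer: M ≅ ℤ/4 ⊕ ℤ/8 ⊕ ℤ/8 ⊕ ℤ/24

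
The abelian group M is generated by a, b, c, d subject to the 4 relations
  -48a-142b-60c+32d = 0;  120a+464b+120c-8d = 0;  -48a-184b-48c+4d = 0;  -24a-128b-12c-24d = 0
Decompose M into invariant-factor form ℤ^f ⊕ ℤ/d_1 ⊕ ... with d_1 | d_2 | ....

rank_ℚ(R)=4; free=4−4=0
SNF(R) diag = [2, 4, 12, 24] → torsion [2, 4, 12, 24]

Answer: M ≅ ℤ/2 ⊕ ℤ/4 ⊕ ℤ/12 ⊕ ℤ/24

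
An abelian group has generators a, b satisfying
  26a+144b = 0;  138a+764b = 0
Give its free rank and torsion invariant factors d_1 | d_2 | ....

rank_ℚ(R)=2; free=2−2=0
SNF(R) diag = [2, 4] → torsion [2, 4]

Answer: M ≅ ℤ/2 ⊕ ℤ/4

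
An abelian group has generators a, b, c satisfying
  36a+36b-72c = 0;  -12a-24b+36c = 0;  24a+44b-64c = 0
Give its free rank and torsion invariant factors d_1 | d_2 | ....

Answer: M ≅ ℤ/4 ⊕ ℤ/12 ⊕ ℤ/36

Derivation:
rank_ℚ(R)=3; free=3−3=0
SNF(R) diag = [4, 12, 36] → torsion [4, 12, 36]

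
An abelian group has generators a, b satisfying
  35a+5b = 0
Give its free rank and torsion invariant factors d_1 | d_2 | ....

rank_ℚ(R)=1; free=2−1=1
SNF(R) diag = [5] → torsion [5]

Answer: M ≅ ℤ^1 ⊕ ℤ/5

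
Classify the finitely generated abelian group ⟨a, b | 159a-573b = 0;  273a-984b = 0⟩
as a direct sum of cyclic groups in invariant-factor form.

Answer: M ≅ ℤ/3 ⊕ ℤ/9

Derivation:
rank_ℚ(R)=2; free=2−2=0
SNF(R) diag = [3, 9] → torsion [3, 9]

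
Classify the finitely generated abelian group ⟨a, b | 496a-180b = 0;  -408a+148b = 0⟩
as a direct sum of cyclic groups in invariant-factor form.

rank_ℚ(R)=2; free=2−2=0
SNF(R) diag = [4, 8] → torsion [4, 8]

Answer: M ≅ ℤ/4 ⊕ ℤ/8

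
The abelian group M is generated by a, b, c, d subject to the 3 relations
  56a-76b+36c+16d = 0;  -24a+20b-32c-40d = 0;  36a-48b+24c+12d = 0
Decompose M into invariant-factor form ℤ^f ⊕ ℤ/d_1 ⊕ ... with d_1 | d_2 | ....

rank_ℚ(R)=3; free=4−3=1
SNF(R) diag = [4, 4, 12] → torsion [4, 4, 12]

Answer: M ≅ ℤ^1 ⊕ ℤ/4 ⊕ ℤ/4 ⊕ ℤ/12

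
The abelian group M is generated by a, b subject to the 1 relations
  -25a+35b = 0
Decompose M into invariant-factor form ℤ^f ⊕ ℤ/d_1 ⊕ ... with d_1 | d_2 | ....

Answer: M ≅ ℤ^1 ⊕ ℤ/5

Derivation:
rank_ℚ(R)=1; free=2−1=1
SNF(R) diag = [5] → torsion [5]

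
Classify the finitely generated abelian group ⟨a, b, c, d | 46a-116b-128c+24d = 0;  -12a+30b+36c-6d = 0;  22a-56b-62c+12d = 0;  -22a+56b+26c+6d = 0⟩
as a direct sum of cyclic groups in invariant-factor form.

rank_ℚ(R)=4; free=4−4=0
SNF(R) diag = [2, 6, 6, 18] → torsion [2, 6, 6, 18]

Answer: M ≅ ℤ/2 ⊕ ℤ/6 ⊕ ℤ/6 ⊕ ℤ/18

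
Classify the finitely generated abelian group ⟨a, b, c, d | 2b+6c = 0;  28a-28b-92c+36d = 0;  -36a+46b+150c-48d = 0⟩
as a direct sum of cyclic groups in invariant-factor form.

Answer: M ≅ ℤ^1 ⊕ ℤ/2 ⊕ ℤ/4 ⊕ ℤ/12

Derivation:
rank_ℚ(R)=3; free=4−3=1
SNF(R) diag = [2, 4, 12] → torsion [2, 4, 12]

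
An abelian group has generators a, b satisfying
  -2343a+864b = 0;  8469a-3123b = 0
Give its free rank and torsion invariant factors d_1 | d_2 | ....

Answer: M ≅ ℤ/3 ⊕ ℤ/9

Derivation:
rank_ℚ(R)=2; free=2−2=0
SNF(R) diag = [3, 9] → torsion [3, 9]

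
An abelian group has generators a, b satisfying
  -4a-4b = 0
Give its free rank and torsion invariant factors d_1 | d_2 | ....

Answer: M ≅ ℤ^1 ⊕ ℤ/4

Derivation:
rank_ℚ(R)=1; free=2−1=1
SNF(R) diag = [4] → torsion [4]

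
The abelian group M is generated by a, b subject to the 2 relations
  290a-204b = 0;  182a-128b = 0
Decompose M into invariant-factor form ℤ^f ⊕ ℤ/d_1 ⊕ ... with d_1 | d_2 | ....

rank_ℚ(R)=2; free=2−2=0
SNF(R) diag = [2, 4] → torsion [2, 4]

Answer: M ≅ ℤ/2 ⊕ ℤ/4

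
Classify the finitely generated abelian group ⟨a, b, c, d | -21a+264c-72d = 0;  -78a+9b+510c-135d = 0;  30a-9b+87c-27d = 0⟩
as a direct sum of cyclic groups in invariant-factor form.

Answer: M ≅ ℤ^1 ⊕ ℤ/3 ⊕ ℤ/9 ⊕ ℤ/9

Derivation:
rank_ℚ(R)=3; free=4−3=1
SNF(R) diag = [3, 9, 9] → torsion [3, 9, 9]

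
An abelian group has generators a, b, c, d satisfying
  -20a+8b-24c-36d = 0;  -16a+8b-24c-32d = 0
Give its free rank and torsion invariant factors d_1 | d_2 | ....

rank_ℚ(R)=2; free=4−2=2
SNF(R) diag = [4, 8] → torsion [4, 8]

Answer: M ≅ ℤ^2 ⊕ ℤ/4 ⊕ ℤ/8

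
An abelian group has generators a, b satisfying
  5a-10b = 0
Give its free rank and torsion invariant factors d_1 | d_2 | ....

Answer: M ≅ ℤ^1 ⊕ ℤ/5

Derivation:
rank_ℚ(R)=1; free=2−1=1
SNF(R) diag = [5] → torsion [5]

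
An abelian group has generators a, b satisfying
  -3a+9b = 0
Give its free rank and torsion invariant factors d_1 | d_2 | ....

Answer: M ≅ ℤ^1 ⊕ ℤ/3

Derivation:
rank_ℚ(R)=1; free=2−1=1
SNF(R) diag = [3] → torsion [3]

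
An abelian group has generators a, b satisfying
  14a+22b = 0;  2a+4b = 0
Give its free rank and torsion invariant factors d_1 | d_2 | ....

Answer: M ≅ ℤ/2 ⊕ ℤ/6

Derivation:
rank_ℚ(R)=2; free=2−2=0
SNF(R) diag = [2, 6] → torsion [2, 6]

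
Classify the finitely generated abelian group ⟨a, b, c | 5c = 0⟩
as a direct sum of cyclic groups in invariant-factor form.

Answer: M ≅ ℤ^2 ⊕ ℤ/5

Derivation:
rank_ℚ(R)=1; free=3−1=2
SNF(R) diag = [5] → torsion [5]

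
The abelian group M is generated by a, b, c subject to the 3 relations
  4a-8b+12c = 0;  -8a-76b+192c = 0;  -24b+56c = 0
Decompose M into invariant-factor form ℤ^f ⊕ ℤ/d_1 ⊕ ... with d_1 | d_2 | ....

Answer: M ≅ ℤ/4 ⊕ ℤ/4 ⊕ ℤ/8

Derivation:
rank_ℚ(R)=3; free=3−3=0
SNF(R) diag = [4, 4, 8] → torsion [4, 4, 8]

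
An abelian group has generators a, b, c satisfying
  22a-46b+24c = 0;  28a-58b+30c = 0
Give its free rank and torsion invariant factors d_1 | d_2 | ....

rank_ℚ(R)=2; free=3−2=1
SNF(R) diag = [2, 6] → torsion [2, 6]

Answer: M ≅ ℤ^1 ⊕ ℤ/2 ⊕ ℤ/6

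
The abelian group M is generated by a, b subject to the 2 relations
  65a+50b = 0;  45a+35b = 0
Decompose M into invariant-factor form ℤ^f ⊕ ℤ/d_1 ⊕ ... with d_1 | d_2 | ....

rank_ℚ(R)=2; free=2−2=0
SNF(R) diag = [5, 5] → torsion [5, 5]

Answer: M ≅ ℤ/5 ⊕ ℤ/5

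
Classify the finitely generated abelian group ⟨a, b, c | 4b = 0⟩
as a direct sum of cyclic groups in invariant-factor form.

rank_ℚ(R)=1; free=3−1=2
SNF(R) diag = [4] → torsion [4]

Answer: M ≅ ℤ^2 ⊕ ℤ/4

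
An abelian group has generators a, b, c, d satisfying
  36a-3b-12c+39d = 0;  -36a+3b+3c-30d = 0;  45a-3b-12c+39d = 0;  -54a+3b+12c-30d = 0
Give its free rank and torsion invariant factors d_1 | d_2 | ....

rank_ℚ(R)=4; free=4−4=0
SNF(R) diag = [3, 9, 9, 9] → torsion [3, 9, 9, 9]

Answer: M ≅ ℤ/3 ⊕ ℤ/9 ⊕ ℤ/9 ⊕ ℤ/9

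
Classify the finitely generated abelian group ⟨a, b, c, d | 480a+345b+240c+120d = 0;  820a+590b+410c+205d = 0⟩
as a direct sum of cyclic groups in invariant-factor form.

rank_ℚ(R)=2; free=4−2=2
SNF(R) diag = [5, 15] → torsion [5, 15]

Answer: M ≅ ℤ^2 ⊕ ℤ/5 ⊕ ℤ/15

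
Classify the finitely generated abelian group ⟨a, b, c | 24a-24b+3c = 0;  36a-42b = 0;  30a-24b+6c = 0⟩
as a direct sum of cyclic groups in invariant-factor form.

Answer: M ≅ ℤ/3 ⊕ ℤ/6 ⊕ ℤ/18

Derivation:
rank_ℚ(R)=3; free=3−3=0
SNF(R) diag = [3, 6, 18] → torsion [3, 6, 18]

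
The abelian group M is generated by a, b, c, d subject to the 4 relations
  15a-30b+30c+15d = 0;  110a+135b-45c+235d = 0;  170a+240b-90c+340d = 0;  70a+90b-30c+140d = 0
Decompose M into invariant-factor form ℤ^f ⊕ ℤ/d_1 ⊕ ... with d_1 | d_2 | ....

rank_ℚ(R)=4; free=4−4=0
SNF(R) diag = [5, 15, 30, 60] → torsion [5, 15, 30, 60]

Answer: M ≅ ℤ/5 ⊕ ℤ/15 ⊕ ℤ/30 ⊕ ℤ/60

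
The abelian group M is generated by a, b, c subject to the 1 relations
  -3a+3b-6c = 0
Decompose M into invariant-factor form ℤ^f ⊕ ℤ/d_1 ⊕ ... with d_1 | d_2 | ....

Answer: M ≅ ℤ^2 ⊕ ℤ/3

Derivation:
rank_ℚ(R)=1; free=3−1=2
SNF(R) diag = [3] → torsion [3]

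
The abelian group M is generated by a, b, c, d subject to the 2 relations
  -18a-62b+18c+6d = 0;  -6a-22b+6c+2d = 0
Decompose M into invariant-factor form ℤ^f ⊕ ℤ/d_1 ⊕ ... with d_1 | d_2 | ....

rank_ℚ(R)=2; free=4−2=2
SNF(R) diag = [2, 4] → torsion [2, 4]

Answer: M ≅ ℤ^2 ⊕ ℤ/2 ⊕ ℤ/4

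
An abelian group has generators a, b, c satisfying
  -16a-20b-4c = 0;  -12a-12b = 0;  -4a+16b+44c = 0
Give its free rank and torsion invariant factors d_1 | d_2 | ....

Answer: M ≅ ℤ/4 ⊕ ℤ/12 ⊕ ℤ/24

Derivation:
rank_ℚ(R)=3; free=3−3=0
SNF(R) diag = [4, 12, 24] → torsion [4, 12, 24]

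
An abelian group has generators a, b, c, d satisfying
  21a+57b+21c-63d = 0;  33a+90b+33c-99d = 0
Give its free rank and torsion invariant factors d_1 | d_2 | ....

rank_ℚ(R)=2; free=4−2=2
SNF(R) diag = [3, 3] → torsion [3, 3]

Answer: M ≅ ℤ^2 ⊕ ℤ/3 ⊕ ℤ/3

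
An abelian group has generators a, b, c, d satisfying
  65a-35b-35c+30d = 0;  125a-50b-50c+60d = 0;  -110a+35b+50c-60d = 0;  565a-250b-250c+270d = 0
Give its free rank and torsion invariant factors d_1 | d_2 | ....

Answer: M ≅ ℤ/5 ⊕ ℤ/15 ⊕ ℤ/15 ⊕ ℤ/30

Derivation:
rank_ℚ(R)=4; free=4−4=0
SNF(R) diag = [5, 15, 15, 30] → torsion [5, 15, 15, 30]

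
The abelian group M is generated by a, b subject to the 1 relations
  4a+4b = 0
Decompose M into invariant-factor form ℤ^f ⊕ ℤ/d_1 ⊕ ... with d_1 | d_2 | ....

Answer: M ≅ ℤ^1 ⊕ ℤ/4

Derivation:
rank_ℚ(R)=1; free=2−1=1
SNF(R) diag = [4] → torsion [4]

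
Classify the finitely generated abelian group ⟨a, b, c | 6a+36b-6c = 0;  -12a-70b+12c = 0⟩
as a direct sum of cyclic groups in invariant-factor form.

rank_ℚ(R)=2; free=3−2=1
SNF(R) diag = [2, 6] → torsion [2, 6]

Answer: M ≅ ℤ^1 ⊕ ℤ/2 ⊕ ℤ/6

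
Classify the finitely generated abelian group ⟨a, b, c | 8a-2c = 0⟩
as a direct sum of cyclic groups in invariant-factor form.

rank_ℚ(R)=1; free=3−1=2
SNF(R) diag = [2] → torsion [2]

Answer: M ≅ ℤ^2 ⊕ ℤ/2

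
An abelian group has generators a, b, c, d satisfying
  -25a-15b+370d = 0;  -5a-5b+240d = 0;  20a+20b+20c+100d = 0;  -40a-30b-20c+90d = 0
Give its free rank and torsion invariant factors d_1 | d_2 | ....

rank_ℚ(R)=4; free=4−4=0
SNF(R) diag = [5, 10, 20, 60] → torsion [5, 10, 20, 60]

Answer: M ≅ ℤ/5 ⊕ ℤ/10 ⊕ ℤ/20 ⊕ ℤ/60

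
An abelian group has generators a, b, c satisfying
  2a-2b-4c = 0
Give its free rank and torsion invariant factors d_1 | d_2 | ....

Answer: M ≅ ℤ^2 ⊕ ℤ/2

Derivation:
rank_ℚ(R)=1; free=3−1=2
SNF(R) diag = [2] → torsion [2]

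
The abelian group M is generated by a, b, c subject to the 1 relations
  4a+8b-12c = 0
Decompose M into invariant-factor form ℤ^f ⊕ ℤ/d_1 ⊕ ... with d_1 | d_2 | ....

Answer: M ≅ ℤ^2 ⊕ ℤ/4

Derivation:
rank_ℚ(R)=1; free=3−1=2
SNF(R) diag = [4] → torsion [4]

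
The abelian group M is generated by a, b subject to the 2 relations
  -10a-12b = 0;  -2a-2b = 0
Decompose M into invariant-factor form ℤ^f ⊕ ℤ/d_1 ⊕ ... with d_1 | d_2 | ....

rank_ℚ(R)=2; free=2−2=0
SNF(R) diag = [2, 2] → torsion [2, 2]

Answer: M ≅ ℤ/2 ⊕ ℤ/2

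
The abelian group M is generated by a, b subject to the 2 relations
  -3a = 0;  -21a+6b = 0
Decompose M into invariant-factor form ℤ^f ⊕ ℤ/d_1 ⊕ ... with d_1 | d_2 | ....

rank_ℚ(R)=2; free=2−2=0
SNF(R) diag = [3, 6] → torsion [3, 6]

Answer: M ≅ ℤ/3 ⊕ ℤ/6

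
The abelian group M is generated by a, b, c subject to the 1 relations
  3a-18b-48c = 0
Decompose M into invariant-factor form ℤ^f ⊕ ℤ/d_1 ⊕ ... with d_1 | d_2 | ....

rank_ℚ(R)=1; free=3−1=2
SNF(R) diag = [3] → torsion [3]

Answer: M ≅ ℤ^2 ⊕ ℤ/3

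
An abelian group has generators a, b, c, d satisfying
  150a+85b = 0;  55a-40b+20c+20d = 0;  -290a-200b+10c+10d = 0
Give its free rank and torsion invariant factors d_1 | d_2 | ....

Answer: M ≅ ℤ^1 ⊕ ℤ/5 ⊕ ℤ/5 ⊕ ℤ/10

Derivation:
rank_ℚ(R)=3; free=4−3=1
SNF(R) diag = [5, 5, 10] → torsion [5, 5, 10]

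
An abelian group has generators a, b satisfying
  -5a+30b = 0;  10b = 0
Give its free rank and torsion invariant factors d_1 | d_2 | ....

Answer: M ≅ ℤ/5 ⊕ ℤ/10

Derivation:
rank_ℚ(R)=2; free=2−2=0
SNF(R) diag = [5, 10] → torsion [5, 10]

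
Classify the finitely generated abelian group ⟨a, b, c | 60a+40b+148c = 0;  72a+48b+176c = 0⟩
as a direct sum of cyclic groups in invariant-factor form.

Answer: M ≅ ℤ^1 ⊕ ℤ/4 ⊕ ℤ/8

Derivation:
rank_ℚ(R)=2; free=3−2=1
SNF(R) diag = [4, 8] → torsion [4, 8]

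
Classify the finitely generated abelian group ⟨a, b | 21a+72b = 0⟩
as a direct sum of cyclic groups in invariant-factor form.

Answer: M ≅ ℤ^1 ⊕ ℤ/3

Derivation:
rank_ℚ(R)=1; free=2−1=1
SNF(R) diag = [3] → torsion [3]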